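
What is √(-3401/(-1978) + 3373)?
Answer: √13203535710/1978 ≈ 58.092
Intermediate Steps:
√(-3401/(-1978) + 3373) = √(-3401*(-1/1978) + 3373) = √(3401/1978 + 3373) = √(6675195/1978) = √13203535710/1978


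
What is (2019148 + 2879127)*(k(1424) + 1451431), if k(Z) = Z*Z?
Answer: 17042112667925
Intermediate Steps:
k(Z) = Z²
(2019148 + 2879127)*(k(1424) + 1451431) = (2019148 + 2879127)*(1424² + 1451431) = 4898275*(2027776 + 1451431) = 4898275*3479207 = 17042112667925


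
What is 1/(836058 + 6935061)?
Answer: 1/7771119 ≈ 1.2868e-7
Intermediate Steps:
1/(836058 + 6935061) = 1/7771119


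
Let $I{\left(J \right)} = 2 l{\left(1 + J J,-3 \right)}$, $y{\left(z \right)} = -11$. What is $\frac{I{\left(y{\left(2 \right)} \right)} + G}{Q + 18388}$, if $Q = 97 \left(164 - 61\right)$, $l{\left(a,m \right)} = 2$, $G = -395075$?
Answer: $- \frac{395071}{28379} \approx -13.921$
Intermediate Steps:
$Q = 9991$ ($Q = 97 \cdot 103 = 9991$)
$I{\left(J \right)} = 4$ ($I{\left(J \right)} = 2 \cdot 2 = 4$)
$\frac{I{\left(y{\left(2 \right)} \right)} + G}{Q + 18388} = \frac{4 - 395075}{9991 + 18388} = - \frac{395071}{28379}$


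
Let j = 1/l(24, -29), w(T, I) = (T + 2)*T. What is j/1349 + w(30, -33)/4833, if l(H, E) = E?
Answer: 12517109/63023931 ≈ 0.19861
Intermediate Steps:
w(T, I) = T*(2 + T) (w(T, I) = (2 + T)*T = T*(2 + T))
j = -1/29 (j = 1/(-29) = -1/29 ≈ -0.034483)
j/1349 + w(30, -33)/4833 = -1/29/1349 + (30*(2 + 30))/4833 = -1/29*1/1349 + (30*32)*(1/4833) = -1/39121 + 960*(1/4833) = -1/39121 + 320/1611 = 12517109/63023931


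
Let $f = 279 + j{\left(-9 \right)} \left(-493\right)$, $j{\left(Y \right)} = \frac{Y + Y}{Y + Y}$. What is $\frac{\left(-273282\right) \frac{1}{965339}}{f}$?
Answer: $\frac{136641}{103291273} \approx 0.0013229$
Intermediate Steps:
$j{\left(Y \right)} = 1$ ($j{\left(Y \right)} = \frac{2 Y}{2 Y} = 2 Y \frac{1}{2 Y} = 1$)
$f = -214$ ($f = 279 + 1 \left(-493\right) = 279 - 493 = -214$)
$\frac{\left(-273282\right) \frac{1}{965339}}{f} = \frac{\left(-273282\right) \frac{1}{965339}}{-214} = \left(-273282\right) \frac{1}{965339} \left(- \frac{1}{214}\right) = \left(- \frac{273282}{965339}\right) \left(- \frac{1}{214}\right) = \frac{136641}{103291273}$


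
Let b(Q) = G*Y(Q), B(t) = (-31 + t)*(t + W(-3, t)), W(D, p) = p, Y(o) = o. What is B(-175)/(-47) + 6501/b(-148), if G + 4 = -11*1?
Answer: -53252151/34780 ≈ -1531.1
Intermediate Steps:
G = -15 (G = -4 - 11*1 = -4 - 11 = -15)
B(t) = 2*t*(-31 + t) (B(t) = (-31 + t)*(t + t) = (-31 + t)*(2*t) = 2*t*(-31 + t))
b(Q) = -15*Q
B(-175)/(-47) + 6501/b(-148) = (2*(-175)*(-31 - 175))/(-47) + 6501/((-15*(-148))) = (2*(-175)*(-206))*(-1/47) + 6501/2220 = 72100*(-1/47) + 6501*(1/2220) = -72100/47 + 2167/740 = -53252151/34780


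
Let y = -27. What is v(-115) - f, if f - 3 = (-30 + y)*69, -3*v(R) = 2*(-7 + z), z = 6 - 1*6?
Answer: 11804/3 ≈ 3934.7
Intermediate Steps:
z = 0 (z = 6 - 6 = 0)
v(R) = 14/3 (v(R) = -2*(-7 + 0)/3 = -2*(-7)/3 = -⅓*(-14) = 14/3)
f = -3930 (f = 3 + (-30 - 27)*69 = 3 - 57*69 = 3 - 3933 = -3930)
v(-115) - f = 14/3 - 1*(-3930) = 14/3 + 3930 = 11804/3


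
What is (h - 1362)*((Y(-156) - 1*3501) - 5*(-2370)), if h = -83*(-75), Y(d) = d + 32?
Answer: 39998175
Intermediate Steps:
Y(d) = 32 + d
h = 6225
(h - 1362)*((Y(-156) - 1*3501) - 5*(-2370)) = (6225 - 1362)*(((32 - 156) - 1*3501) - 5*(-2370)) = 4863*((-124 - 3501) + 11850) = 4863*(-3625 + 11850) = 4863*8225 = 39998175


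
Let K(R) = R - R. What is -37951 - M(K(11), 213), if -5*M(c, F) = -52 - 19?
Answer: -189826/5 ≈ -37965.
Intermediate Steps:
K(R) = 0
M(c, F) = 71/5 (M(c, F) = -(-52 - 19)/5 = -⅕*(-71) = 71/5)
-37951 - M(K(11), 213) = -37951 - 1*71/5 = -37951 - 71/5 = -189826/5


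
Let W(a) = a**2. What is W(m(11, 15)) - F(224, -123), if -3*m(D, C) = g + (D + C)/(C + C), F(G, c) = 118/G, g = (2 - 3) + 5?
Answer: 477373/226800 ≈ 2.1048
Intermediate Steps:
g = 4 (g = -1 + 5 = 4)
m(D, C) = -4/3 - (C + D)/(6*C) (m(D, C) = -(4 + (D + C)/(C + C))/3 = -(4 + (C + D)/((2*C)))/3 = -(4 + (C + D)*(1/(2*C)))/3 = -(4 + (C + D)/(2*C))/3 = -4/3 - (C + D)/(6*C))
W(m(11, 15)) - F(224, -123) = ((1/6)*(-1*11 - 9*15)/15)**2 - 118/224 = ((1/6)*(1/15)*(-11 - 135))**2 - 118/224 = ((1/6)*(1/15)*(-146))**2 - 1*59/112 = (-73/45)**2 - 59/112 = 5329/2025 - 59/112 = 477373/226800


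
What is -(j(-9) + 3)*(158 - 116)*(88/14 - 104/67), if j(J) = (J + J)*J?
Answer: -2197800/67 ≈ -32803.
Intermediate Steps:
j(J) = 2*J² (j(J) = (2*J)*J = 2*J²)
-(j(-9) + 3)*(158 - 116)*(88/14 - 104/67) = -(2*(-9)² + 3)*(158 - 116)*(88/14 - 104/67) = -(2*81 + 3)*42*(88*(1/14) - 104*1/67) = -(162 + 3)*42*(44/7 - 104/67) = -165*42*2220/469 = -6930*2220/469 = -1*2197800/67 = -2197800/67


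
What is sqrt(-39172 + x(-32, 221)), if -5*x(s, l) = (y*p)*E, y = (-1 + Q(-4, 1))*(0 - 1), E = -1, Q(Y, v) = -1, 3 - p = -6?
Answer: I*sqrt(979210)/5 ≈ 197.91*I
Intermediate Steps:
p = 9 (p = 3 - 1*(-6) = 3 + 6 = 9)
y = 2 (y = (-1 - 1)*(0 - 1) = -2*(-1) = 2)
x(s, l) = 18/5 (x(s, l) = -2*9*(-1)/5 = -18*(-1)/5 = -1/5*(-18) = 18/5)
sqrt(-39172 + x(-32, 221)) = sqrt(-39172 + 18/5) = sqrt(-195842/5) = I*sqrt(979210)/5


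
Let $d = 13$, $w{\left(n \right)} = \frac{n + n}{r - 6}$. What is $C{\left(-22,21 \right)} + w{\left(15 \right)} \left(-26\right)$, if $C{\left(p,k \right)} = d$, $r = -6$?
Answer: $78$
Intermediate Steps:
$w{\left(n \right)} = - \frac{n}{6}$ ($w{\left(n \right)} = \frac{n + n}{-6 - 6} = \frac{2 n}{-12} = 2 n \left(- \frac{1}{12}\right) = - \frac{n}{6}$)
$C{\left(p,k \right)} = 13$
$C{\left(-22,21 \right)} + w{\left(15 \right)} \left(-26\right) = 13 + \left(- \frac{1}{6}\right) 15 \left(-26\right) = 13 - -65 = 13 + 65 = 78$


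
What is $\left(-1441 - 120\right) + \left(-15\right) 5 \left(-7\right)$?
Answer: $-1036$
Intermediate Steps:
$\left(-1441 - 120\right) + \left(-15\right) 5 \left(-7\right) = -1561 - -525 = -1561 + 525 = -1036$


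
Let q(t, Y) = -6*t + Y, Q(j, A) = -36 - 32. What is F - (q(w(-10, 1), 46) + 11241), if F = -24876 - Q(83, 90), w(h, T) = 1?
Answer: -36089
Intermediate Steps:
Q(j, A) = -68
q(t, Y) = Y - 6*t
F = -24808 (F = -24876 - 1*(-68) = -24876 + 68 = -24808)
F - (q(w(-10, 1), 46) + 11241) = -24808 - ((46 - 6*1) + 11241) = -24808 - ((46 - 6) + 11241) = -24808 - (40 + 11241) = -24808 - 1*11281 = -24808 - 11281 = -36089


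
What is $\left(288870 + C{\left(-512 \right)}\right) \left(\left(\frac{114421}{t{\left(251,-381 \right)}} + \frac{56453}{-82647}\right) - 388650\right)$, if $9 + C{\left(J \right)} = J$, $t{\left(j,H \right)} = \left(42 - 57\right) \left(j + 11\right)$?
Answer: $- \frac{12134134573410094591}{108267570} \approx -1.1208 \cdot 10^{11}$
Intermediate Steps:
$t{\left(j,H \right)} = -165 - 15 j$ ($t{\left(j,H \right)} = - 15 \left(11 + j\right) = -165 - 15 j$)
$C{\left(J \right)} = -9 + J$
$\left(288870 + C{\left(-512 \right)}\right) \left(\left(\frac{114421}{t{\left(251,-381 \right)}} + \frac{56453}{-82647}\right) - 388650\right) = \left(288870 - 521\right) \left(\left(\frac{114421}{-165 - 3765} + \frac{56453}{-82647}\right) - 388650\right) = \left(288870 - 521\right) \left(\left(\frac{114421}{-165 - 3765} + 56453 \left(- \frac{1}{82647}\right)\right) - 388650\right) = 288349 \left(\left(\frac{114421}{-3930} - \frac{56453}{82647}\right) - 388650\right) = 288349 \left(\left(114421 \left(- \frac{1}{3930}\right) - \frac{56453}{82647}\right) - 388650\right) = 288349 \left(\left(- \frac{114421}{3930} - \frac{56453}{82647}\right) - 388650\right) = 288349 \left(- \frac{3226137559}{108267570} - 388650\right) = 288349 \left(- \frac{42081417218059}{108267570}\right) = - \frac{12134134573410094591}{108267570}$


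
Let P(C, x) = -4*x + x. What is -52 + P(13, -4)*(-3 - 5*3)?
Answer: -268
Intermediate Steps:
P(C, x) = -3*x
-52 + P(13, -4)*(-3 - 5*3) = -52 + (-3*(-4))*(-3 - 5*3) = -52 + 12*(-3 - 15) = -52 + 12*(-18) = -52 - 216 = -268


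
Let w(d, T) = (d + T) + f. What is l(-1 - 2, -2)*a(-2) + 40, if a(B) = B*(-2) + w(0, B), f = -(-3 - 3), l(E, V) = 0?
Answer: 40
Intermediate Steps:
f = 6 (f = -1*(-6) = 6)
w(d, T) = 6 + T + d (w(d, T) = (d + T) + 6 = (T + d) + 6 = 6 + T + d)
a(B) = 6 - B (a(B) = B*(-2) + (6 + B + 0) = -2*B + (6 + B) = 6 - B)
l(-1 - 2, -2)*a(-2) + 40 = 0*(6 - 1*(-2)) + 40 = 0*(6 + 2) + 40 = 0*8 + 40 = 0 + 40 = 40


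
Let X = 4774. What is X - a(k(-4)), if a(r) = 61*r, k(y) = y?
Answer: 5018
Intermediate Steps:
X - a(k(-4)) = 4774 - 61*(-4) = 4774 - 1*(-244) = 4774 + 244 = 5018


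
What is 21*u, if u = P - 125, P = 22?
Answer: -2163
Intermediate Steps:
u = -103 (u = 22 - 125 = -103)
21*u = 21*(-103) = -2163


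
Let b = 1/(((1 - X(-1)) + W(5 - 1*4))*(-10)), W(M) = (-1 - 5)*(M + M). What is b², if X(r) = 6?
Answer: 1/28900 ≈ 3.4602e-5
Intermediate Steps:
W(M) = -12*M
b = 1/170 (b = 1/(((1 - 1*6) - 12*(5 - 1*4))*(-10)) = 1/(((1 - 6) - 12*(5 - 4))*(-10)) = 1/((-5 - 12*1)*(-10)) = 1/((-5 - 12)*(-10)) = 1/(-17*(-10)) = 1/170 ≈ 0.0058824)
b² = (1/170)² = 1/28900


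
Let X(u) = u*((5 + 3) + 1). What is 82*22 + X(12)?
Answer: 1912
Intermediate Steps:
X(u) = 9*u (X(u) = u*(8 + 1) = u*9 = 9*u)
82*22 + X(12) = 82*22 + 9*12 = 1804 + 108 = 1912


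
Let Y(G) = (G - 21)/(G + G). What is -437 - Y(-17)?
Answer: -7448/17 ≈ -438.12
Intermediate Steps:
Y(G) = (-21 + G)/(2*G) (Y(G) = (-21 + G)/((2*G)) = (-21 + G)*(1/(2*G)) = (-21 + G)/(2*G))
-437 - Y(-17) = -437 - (-21 - 17)/(2*(-17)) = -437 - (-1)*(-38)/(2*17) = -437 - 1*19/17 = -437 - 19/17 = -7448/17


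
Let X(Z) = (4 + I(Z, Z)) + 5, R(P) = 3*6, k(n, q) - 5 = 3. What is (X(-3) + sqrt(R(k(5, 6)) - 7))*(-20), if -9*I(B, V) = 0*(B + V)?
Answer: -180 - 20*sqrt(11) ≈ -246.33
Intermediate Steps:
I(B, V) = 0 (I(B, V) = -0*(B + V) = -1/9*0 = 0)
k(n, q) = 8 (k(n, q) = 5 + 3 = 8)
R(P) = 18
X(Z) = 9 (X(Z) = (4 + 0) + 5 = 4 + 5 = 9)
(X(-3) + sqrt(R(k(5, 6)) - 7))*(-20) = (9 + sqrt(18 - 7))*(-20) = (9 + sqrt(11))*(-20) = -180 - 20*sqrt(11)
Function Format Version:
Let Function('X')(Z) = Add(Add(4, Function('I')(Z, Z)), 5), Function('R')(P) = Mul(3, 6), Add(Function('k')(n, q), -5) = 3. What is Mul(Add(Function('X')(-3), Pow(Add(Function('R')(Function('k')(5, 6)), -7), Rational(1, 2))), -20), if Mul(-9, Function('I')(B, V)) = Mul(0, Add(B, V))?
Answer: Add(-180, Mul(-20, Pow(11, Rational(1, 2)))) ≈ -246.33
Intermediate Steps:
Function('I')(B, V) = 0 (Function('I')(B, V) = Mul(Rational(-1, 9), Mul(0, Add(B, V))) = Mul(Rational(-1, 9), 0) = 0)
Function('k')(n, q) = 8 (Function('k')(n, q) = Add(5, 3) = 8)
Function('R')(P) = 18
Function('X')(Z) = 9 (Function('X')(Z) = Add(Add(4, 0), 5) = Add(4, 5) = 9)
Mul(Add(Function('X')(-3), Pow(Add(Function('R')(Function('k')(5, 6)), -7), Rational(1, 2))), -20) = Mul(Add(9, Pow(Add(18, -7), Rational(1, 2))), -20) = Mul(Add(9, Pow(11, Rational(1, 2))), -20) = Add(-180, Mul(-20, Pow(11, Rational(1, 2))))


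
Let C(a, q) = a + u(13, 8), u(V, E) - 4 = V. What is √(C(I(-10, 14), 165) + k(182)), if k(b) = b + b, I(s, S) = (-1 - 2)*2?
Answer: 5*√15 ≈ 19.365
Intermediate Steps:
u(V, E) = 4 + V
I(s, S) = -6 (I(s, S) = -3*2 = -6)
C(a, q) = 17 + a (C(a, q) = a + (4 + 13) = a + 17 = 17 + a)
k(b) = 2*b
√(C(I(-10, 14), 165) + k(182)) = √((17 - 6) + 2*182) = √(11 + 364) = √375 = 5*√15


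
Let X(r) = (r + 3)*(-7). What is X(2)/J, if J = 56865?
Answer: -7/11373 ≈ -0.00061549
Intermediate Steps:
X(r) = -21 - 7*r (X(r) = (3 + r)*(-7) = -21 - 7*r)
X(2)/J = (-21 - 7*2)/56865 = (-21 - 14)*(1/56865) = -35*1/56865 = -7/11373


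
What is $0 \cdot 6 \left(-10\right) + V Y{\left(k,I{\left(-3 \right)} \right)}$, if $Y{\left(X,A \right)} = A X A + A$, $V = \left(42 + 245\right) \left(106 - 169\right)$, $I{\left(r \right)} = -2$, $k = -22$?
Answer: $1627290$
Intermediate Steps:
$V = -18081$ ($V = 287 \left(-63\right) = -18081$)
$Y{\left(X,A \right)} = A + X A^{2}$ ($Y{\left(X,A \right)} = X A^{2} + A = A + X A^{2}$)
$0 \cdot 6 \left(-10\right) + V Y{\left(k,I{\left(-3 \right)} \right)} = 0 \cdot 6 \left(-10\right) - 18081 \left(- 2 \left(1 - -44\right)\right) = 0 \left(-10\right) - 18081 \left(- 2 \left(1 + 44\right)\right) = 0 - 18081 \left(\left(-2\right) 45\right) = 0 - -1627290 = 0 + 1627290 = 1627290$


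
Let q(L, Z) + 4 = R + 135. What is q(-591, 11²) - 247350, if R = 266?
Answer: -246953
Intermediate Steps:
q(L, Z) = 397 (q(L, Z) = -4 + (266 + 135) = -4 + 401 = 397)
q(-591, 11²) - 247350 = 397 - 247350 = -246953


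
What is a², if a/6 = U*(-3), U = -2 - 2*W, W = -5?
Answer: 20736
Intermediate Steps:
U = 8 (U = -2 - 2*(-5) = -2 + 10 = 8)
a = -144 (a = 6*(8*(-3)) = 6*(-24) = -144)
a² = (-144)² = 20736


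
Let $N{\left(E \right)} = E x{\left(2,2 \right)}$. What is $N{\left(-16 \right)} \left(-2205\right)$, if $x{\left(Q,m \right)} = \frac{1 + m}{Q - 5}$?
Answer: $-35280$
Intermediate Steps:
$x{\left(Q,m \right)} = \frac{1 + m}{-5 + Q}$
$N{\left(E \right)} = - E$ ($N{\left(E \right)} = E \frac{1 + 2}{-5 + 2} = E \frac{1}{-3} \cdot 3 = E \left(\left(- \frac{1}{3}\right) 3\right) = E \left(-1\right) = - E$)
$N{\left(-16 \right)} \left(-2205\right) = \left(-1\right) \left(-16\right) \left(-2205\right) = 16 \left(-2205\right) = -35280$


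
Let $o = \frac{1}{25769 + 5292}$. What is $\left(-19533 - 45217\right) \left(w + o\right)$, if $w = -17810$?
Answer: $\frac{35819467482750}{31061} \approx 1.1532 \cdot 10^{9}$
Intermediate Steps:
$o = \frac{1}{31061} \approx 3.2195 \cdot 10^{-5}$
$\left(-19533 - 45217\right) \left(w + o\right) = \left(-19533 - 45217\right) \left(-17810 + \frac{1}{31061}\right) = \left(-64750\right) \left(- \frac{553196409}{31061}\right) = \frac{35819467482750}{31061}$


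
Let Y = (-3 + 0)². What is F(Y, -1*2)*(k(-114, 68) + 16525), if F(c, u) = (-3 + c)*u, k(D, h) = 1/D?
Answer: -3767698/19 ≈ -1.9830e+5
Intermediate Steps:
Y = 9 (Y = (-3)² = 9)
F(c, u) = u*(-3 + c)
F(Y, -1*2)*(k(-114, 68) + 16525) = ((-1*2)*(-3 + 9))*(1/(-114) + 16525) = (-2*6)*(-1/114 + 16525) = -12*1883849/114 = -3767698/19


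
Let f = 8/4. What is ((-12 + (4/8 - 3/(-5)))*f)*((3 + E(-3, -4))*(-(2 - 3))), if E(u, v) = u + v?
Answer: 436/5 ≈ 87.200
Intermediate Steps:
f = 2 (f = 8*(1/4) = 2)
((-12 + (4/8 - 3/(-5)))*f)*((3 + E(-3, -4))*(-(2 - 3))) = ((-12 + (4/8 - 3/(-5)))*2)*((3 + (-3 - 4))*(-(2 - 3))) = ((-12 + (4*(1/8) - 3*(-1/5)))*2)*((3 - 7)*(-1*(-1))) = ((-12 + (1/2 + 3/5))*2)*(-4*1) = ((-12 + 11/10)*2)*(-4) = -109/10*2*(-4) = -109/5*(-4) = 436/5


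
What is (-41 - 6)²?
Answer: 2209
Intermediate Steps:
(-41 - 6)² = (-47)² = 2209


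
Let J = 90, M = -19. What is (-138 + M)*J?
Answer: -14130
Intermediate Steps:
(-138 + M)*J = (-138 - 19)*90 = -157*90 = -14130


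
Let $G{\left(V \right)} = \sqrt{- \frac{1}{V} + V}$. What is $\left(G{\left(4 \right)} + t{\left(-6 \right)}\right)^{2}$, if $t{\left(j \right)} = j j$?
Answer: $\frac{\left(72 + \sqrt{15}\right)^{2}}{4} \approx 1439.2$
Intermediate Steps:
$t{\left(j \right)} = j^{2}$
$G{\left(V \right)} = \sqrt{V - \frac{1}{V}}$
$\left(G{\left(4 \right)} + t{\left(-6 \right)}\right)^{2} = \left(\sqrt{4 - \frac{1}{4}} + \left(-6\right)^{2}\right)^{2} = \left(\sqrt{4 - \frac{1}{4}} + 36\right)^{2} = \left(\sqrt{\frac{15}{4}} + 36\right)^{2} = \left(\frac{\sqrt{15}}{2} + 36\right)^{2} = \left(36 + \frac{\sqrt{15}}{2}\right)^{2}$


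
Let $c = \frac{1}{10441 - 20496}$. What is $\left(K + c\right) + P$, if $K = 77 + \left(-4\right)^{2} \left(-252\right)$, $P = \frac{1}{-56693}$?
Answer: $- \frac{2254540361573}{570048115} \approx -3955.0$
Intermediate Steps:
$P = - \frac{1}{56693} \approx -1.7639 \cdot 10^{-5}$
$K = -3955$ ($K = 77 + 16 \left(-252\right) = 77 - 4032 = -3955$)
$c = - \frac{1}{10055}$ ($c = \frac{1}{-10055} = - \frac{1}{10055} \approx -9.9453 \cdot 10^{-5}$)
$\left(K + c\right) + P = \left(-3955 - \frac{1}{10055}\right) - \frac{1}{56693} = - \frac{39767526}{10055} - \frac{1}{56693} = - \frac{2254540361573}{570048115}$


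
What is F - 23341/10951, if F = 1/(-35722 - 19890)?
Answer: -1298050643/609007012 ≈ -2.1314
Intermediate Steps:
F = -1/55612 (F = 1/(-55612) = -1/55612 ≈ -1.7982e-5)
F - 23341/10951 = -1/55612 - 23341/10951 = -1298050643/609007012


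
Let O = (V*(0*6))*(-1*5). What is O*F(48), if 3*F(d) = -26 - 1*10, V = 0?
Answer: 0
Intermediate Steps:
F(d) = -12 (F(d) = (-26 - 1*10)/3 = (-26 - 10)/3 = (1/3)*(-36) = -12)
O = 0 (O = (0*(0*6))*(-1*5) = (0*0)*(-5) = 0*(-5) = 0)
O*F(48) = 0*(-12) = 0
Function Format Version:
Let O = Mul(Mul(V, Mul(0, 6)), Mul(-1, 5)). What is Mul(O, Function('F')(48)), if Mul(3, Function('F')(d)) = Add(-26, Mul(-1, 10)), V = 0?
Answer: 0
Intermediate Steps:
Function('F')(d) = -12 (Function('F')(d) = Mul(Rational(1, 3), Add(-26, Mul(-1, 10))) = Mul(Rational(1, 3), Add(-26, -10)) = Mul(Rational(1, 3), -36) = -12)
O = 0 (O = Mul(Mul(0, Mul(0, 6)), Mul(-1, 5)) = Mul(Mul(0, 0), -5) = Mul(0, -5) = 0)
Mul(O, Function('F')(48)) = Mul(0, -12) = 0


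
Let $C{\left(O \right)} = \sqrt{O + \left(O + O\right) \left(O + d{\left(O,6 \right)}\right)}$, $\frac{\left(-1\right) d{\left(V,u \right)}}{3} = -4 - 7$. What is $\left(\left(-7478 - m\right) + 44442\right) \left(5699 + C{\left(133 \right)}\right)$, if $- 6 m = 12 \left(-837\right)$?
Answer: $201117710 + 105870 \sqrt{4921} \approx 2.0854 \cdot 10^{8}$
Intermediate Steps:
$d{\left(V,u \right)} = 33$ ($d{\left(V,u \right)} = - 3 \left(-4 - 7\right) = \left(-3\right) \left(-11\right) = 33$)
$C{\left(O \right)} = \sqrt{O + 2 O \left(33 + O\right)}$ ($C{\left(O \right)} = \sqrt{O + \left(O + O\right) \left(O + 33\right)} = \sqrt{O + 2 O \left(33 + O\right)}$)
$m = 1674$ ($m = - \frac{12 \left(-837\right)}{6} = \left(- \frac{1}{6}\right) \left(-10044\right) = 1674$)
$\left(\left(-7478 - m\right) + 44442\right) \left(5699 + C{\left(133 \right)}\right) = \left(\left(-7478 - 1674\right) + 44442\right) \left(5699 + \sqrt{133 \left(67 + 2 \cdot 133\right)}\right) = \left(\left(-7478 - 1674\right) + 44442\right) \left(5699 + \sqrt{133 \left(67 + 266\right)}\right) = \left(-9152 + 44442\right) \left(5699 + \sqrt{133 \cdot 333}\right) = 35290 \left(5699 + \sqrt{44289}\right) = 35290 \left(5699 + 3 \sqrt{4921}\right) = 201117710 + 105870 \sqrt{4921}$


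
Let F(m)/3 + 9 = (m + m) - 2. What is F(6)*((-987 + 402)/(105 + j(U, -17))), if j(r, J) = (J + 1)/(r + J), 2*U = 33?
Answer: -1755/137 ≈ -12.810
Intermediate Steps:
U = 33/2 (U = (½)*33 = 33/2 ≈ 16.500)
j(r, J) = (1 + J)/(J + r)
F(m) = -33 + 6*m (F(m) = -27 + 3*((m + m) - 2) = -27 + 3*(2*m - 2) = -27 + 3*(-2 + 2*m) = -27 + (-6 + 6*m) = -33 + 6*m)
F(6)*((-987 + 402)/(105 + j(U, -17))) = (-33 + 6*6)*((-987 + 402)/(105 + (1 - 17)/(-17 + 33/2))) = (-33 + 36)*(-585/(105 - 16/(-½))) = 3*(-585/(105 - 2*(-16))) = 3*(-585/(105 + 32)) = 3*(-585/137) = -1755/137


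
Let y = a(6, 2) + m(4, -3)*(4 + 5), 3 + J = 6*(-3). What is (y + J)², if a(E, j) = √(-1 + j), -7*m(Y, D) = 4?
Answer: 30976/49 ≈ 632.16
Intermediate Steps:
m(Y, D) = -4/7 (m(Y, D) = -⅐*4 = -4/7)
J = -21 (J = -3 + 6*(-3) = -3 - 18 = -21)
y = -29/7 (y = √(-1 + 2) - 4*(4 + 5)/7 = √1 - 4/7*9 = 1 - 36/7 = -29/7 ≈ -4.1429)
(y + J)² = (-29/7 - 21)² = (-176/7)² = 30976/49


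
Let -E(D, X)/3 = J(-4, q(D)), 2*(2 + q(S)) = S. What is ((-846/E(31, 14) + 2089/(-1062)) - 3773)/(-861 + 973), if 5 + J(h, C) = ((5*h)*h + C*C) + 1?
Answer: -591444937/17552736 ≈ -33.695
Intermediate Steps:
q(S) = -2 + S/2
J(h, C) = -4 + C² + 5*h² (J(h, C) = -5 + (((5*h)*h + C*C) + 1) = -5 + ((5*h² + C²) + 1) = -5 + ((C² + 5*h²) + 1) = -5 + (1 + C² + 5*h²) = -4 + C² + 5*h²)
E(D, X) = -228 - 3*(-2 + D/2)² (E(D, X) = -3*(-4 + (-2 + D/2)² + 5*(-4)²) = -3*(-4 + (-2 + D/2)² + 5*16) = -3*(-4 + (-2 + D/2)² + 80) = -3*(76 + (-2 + D/2)²) = -228 - 3*(-2 + D/2)²)
((-846/E(31, 14) + 2089/(-1062)) - 3773)/(-861 + 973) = ((-846/(-228 - 3*(-4 + 31)²/4) + 2089/(-1062)) - 3773)/(-861 + 973) = ((-846/(-228 - ¾*27²) + 2089*(-1/1062)) - 3773)/112 = ((-846/(-228 - ¾*729) - 2089/1062) - 3773)*(1/112) = ((-846/(-228 - 2187/4) - 2089/1062) - 3773)*(1/112) = ((-846/(-3099/4) - 2089/1062) - 3773)*(1/112) = ((-846*(-4/3099) - 2089/1062) - 3773)*(1/112) = ((1128/1033 - 2089/1062) - 3773)*(1/112) = (-960001/1097046 - 3773)*(1/112) = -4140114559/1097046*1/112 = -591444937/17552736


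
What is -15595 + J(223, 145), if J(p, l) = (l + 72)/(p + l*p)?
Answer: -507741793/32558 ≈ -15595.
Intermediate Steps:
J(p, l) = (72 + l)/(p + l*p)
-15595 + J(223, 145) = -15595 + (72 + 145)/(223*(1 + 145)) = -15595 + (1/223)*217/146 = -15595 + (1/223)*(1/146)*217 = -15595 + 217/32558 = -507741793/32558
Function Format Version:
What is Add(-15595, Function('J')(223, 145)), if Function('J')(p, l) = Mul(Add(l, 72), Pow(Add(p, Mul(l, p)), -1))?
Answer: Rational(-507741793, 32558) ≈ -15595.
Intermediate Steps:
Function('J')(p, l) = Mul(Pow(Add(p, Mul(l, p)), -1), Add(72, l)) (Function('J')(p, l) = Mul(Add(72, l), Pow(Add(p, Mul(l, p)), -1)) = Mul(Pow(Add(p, Mul(l, p)), -1), Add(72, l)))
Add(-15595, Function('J')(223, 145)) = Add(-15595, Mul(Pow(223, -1), Pow(Add(1, 145), -1), Add(72, 145))) = Add(-15595, Mul(Rational(1, 223), Pow(146, -1), 217)) = Add(-15595, Mul(Rational(1, 223), Rational(1, 146), 217)) = Add(-15595, Rational(217, 32558)) = Rational(-507741793, 32558)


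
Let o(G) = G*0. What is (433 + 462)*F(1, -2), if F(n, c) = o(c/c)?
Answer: 0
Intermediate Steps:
o(G) = 0
F(n, c) = 0
(433 + 462)*F(1, -2) = (433 + 462)*0 = 895*0 = 0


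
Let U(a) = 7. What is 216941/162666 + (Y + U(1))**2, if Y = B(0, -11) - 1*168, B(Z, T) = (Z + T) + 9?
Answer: 4322089895/162666 ≈ 26570.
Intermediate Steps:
B(Z, T) = 9 + T + Z (B(Z, T) = (T + Z) + 9 = 9 + T + Z)
Y = -170 (Y = (9 - 11 + 0) - 1*168 = -2 - 168 = -170)
216941/162666 + (Y + U(1))**2 = 216941/162666 + (-170 + 7)**2 = 216941*(1/162666) + (-163)**2 = 216941/162666 + 26569 = 4322089895/162666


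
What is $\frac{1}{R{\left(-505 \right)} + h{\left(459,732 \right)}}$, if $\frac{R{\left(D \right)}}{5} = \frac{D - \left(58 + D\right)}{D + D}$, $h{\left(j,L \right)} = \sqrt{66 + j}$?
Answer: $- \frac{2929}{5354684} + \frac{51005 \sqrt{21}}{5354684} \approx 0.043103$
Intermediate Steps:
$R{\left(D \right)} = - \frac{145}{D}$ ($R{\left(D \right)} = 5 \frac{D - \left(58 + D\right)}{D + D} = 5 \left(- \frac{58}{2 D}\right) = 5 \left(- 58 \frac{1}{2 D}\right) = 5 \left(- \frac{29}{D}\right) = - \frac{145}{D}$)
$\frac{1}{R{\left(-505 \right)} + h{\left(459,732 \right)}} = \frac{1}{- \frac{145}{-505} + \sqrt{66 + 459}} = \frac{1}{\left(-145\right) \left(- \frac{1}{505}\right) + \sqrt{525}} = \frac{1}{\frac{29}{101} + 5 \sqrt{21}}$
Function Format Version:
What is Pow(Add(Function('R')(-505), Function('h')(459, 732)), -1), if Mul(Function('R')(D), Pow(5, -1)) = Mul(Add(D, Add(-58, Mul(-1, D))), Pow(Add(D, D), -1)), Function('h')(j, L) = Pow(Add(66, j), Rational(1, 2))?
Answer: Add(Rational(-2929, 5354684), Mul(Rational(51005, 5354684), Pow(21, Rational(1, 2)))) ≈ 0.043103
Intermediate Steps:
Function('R')(D) = Mul(-145, Pow(D, -1)) (Function('R')(D) = Mul(5, Mul(Add(D, Add(-58, Mul(-1, D))), Pow(Add(D, D), -1))) = Mul(5, Mul(-58, Pow(Mul(2, D), -1))) = Mul(5, Mul(-58, Mul(Rational(1, 2), Pow(D, -1)))) = Mul(5, Mul(-29, Pow(D, -1))) = Mul(-145, Pow(D, -1)))
Pow(Add(Function('R')(-505), Function('h')(459, 732)), -1) = Pow(Add(Mul(-145, Pow(-505, -1)), Pow(Add(66, 459), Rational(1, 2))), -1) = Pow(Add(Mul(-145, Rational(-1, 505)), Pow(525, Rational(1, 2))), -1) = Pow(Add(Rational(29, 101), Mul(5, Pow(21, Rational(1, 2)))), -1)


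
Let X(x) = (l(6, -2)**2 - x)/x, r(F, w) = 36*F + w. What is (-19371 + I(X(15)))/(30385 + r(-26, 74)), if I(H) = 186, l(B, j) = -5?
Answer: -6395/9841 ≈ -0.64983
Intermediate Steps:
r(F, w) = w + 36*F
X(x) = (25 - x)/x (X(x) = ((-5)**2 - x)/x = (25 - x)/x)
(-19371 + I(X(15)))/(30385 + r(-26, 74)) = (-19371 + 186)/(30385 + (74 + 36*(-26))) = -19185/(30385 + (74 - 936)) = -19185/(30385 - 862) = -19185/29523 = -19185*1/29523 = -6395/9841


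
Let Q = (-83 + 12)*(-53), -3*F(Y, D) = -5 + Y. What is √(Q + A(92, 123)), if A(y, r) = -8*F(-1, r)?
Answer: √3747 ≈ 61.213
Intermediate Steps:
F(Y, D) = 5/3 - Y/3 (F(Y, D) = -(-5 + Y)/3 = 5/3 - Y/3)
A(y, r) = -16 (A(y, r) = -8*(5/3 - ⅓*(-1)) = -8*(5/3 + ⅓) = -8*2 = -16)
Q = 3763 (Q = -71*(-53) = 3763)
√(Q + A(92, 123)) = √(3763 - 16) = √3747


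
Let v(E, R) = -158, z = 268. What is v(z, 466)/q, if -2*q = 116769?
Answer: 316/116769 ≈ 0.0027062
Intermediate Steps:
q = -116769/2 (q = -½*116769 = -116769/2 ≈ -58385.)
v(z, 466)/q = -158/(-116769/2) = -158*(-2/116769) = 316/116769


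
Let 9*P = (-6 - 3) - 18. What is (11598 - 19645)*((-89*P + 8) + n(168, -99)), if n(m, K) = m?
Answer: -3564821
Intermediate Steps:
P = -3 (P = ((-6 - 3) - 18)/9 = (-9 - 18)/9 = (⅑)*(-27) = -3)
(11598 - 19645)*((-89*P + 8) + n(168, -99)) = (11598 - 19645)*((-89*(-3) + 8) + 168) = -8047*((267 + 8) + 168) = -8047*(275 + 168) = -8047*443 = -3564821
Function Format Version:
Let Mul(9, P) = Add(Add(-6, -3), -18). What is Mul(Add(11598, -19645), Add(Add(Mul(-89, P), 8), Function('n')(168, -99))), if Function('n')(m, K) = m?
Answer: -3564821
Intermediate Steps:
P = -3 (P = Mul(Rational(1, 9), Add(Add(-6, -3), -18)) = Mul(Rational(1, 9), Add(-9, -18)) = Mul(Rational(1, 9), -27) = -3)
Mul(Add(11598, -19645), Add(Add(Mul(-89, P), 8), Function('n')(168, -99))) = Mul(Add(11598, -19645), Add(Add(Mul(-89, -3), 8), 168)) = Mul(-8047, Add(Add(267, 8), 168)) = Mul(-8047, Add(275, 168)) = Mul(-8047, 443) = -3564821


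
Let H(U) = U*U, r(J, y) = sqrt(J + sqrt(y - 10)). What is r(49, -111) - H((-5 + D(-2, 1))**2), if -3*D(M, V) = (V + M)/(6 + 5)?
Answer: -723394816/1185921 + sqrt(49 + 11*I) ≈ -602.94 + 0.78087*I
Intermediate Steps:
r(J, y) = sqrt(J + sqrt(-10 + y))
D(M, V) = -M/33 - V/33 (D(M, V) = -(V + M)/(3*(6 + 5)) = -(M + V)/(3*11) = -(M/11 + V/11)/3 = -M/33 - V/33)
H(U) = U**2
r(49, -111) - H((-5 + D(-2, 1))**2) = sqrt(49 + sqrt(-10 - 111)) - ((-5 + (-1/33*(-2) - 1/33*1))**2)**2 = sqrt(49 + sqrt(-121)) - ((-5 + (2/33 - 1/33))**2)**2 = sqrt(49 + 11*I) - ((-5 + 1/33)**2)**2 = sqrt(49 + 11*I) - ((-164/33)**2)**2 = sqrt(49 + 11*I) - (26896/1089)**2 = sqrt(49 + 11*I) - 1*723394816/1185921 = sqrt(49 + 11*I) - 723394816/1185921 = -723394816/1185921 + sqrt(49 + 11*I)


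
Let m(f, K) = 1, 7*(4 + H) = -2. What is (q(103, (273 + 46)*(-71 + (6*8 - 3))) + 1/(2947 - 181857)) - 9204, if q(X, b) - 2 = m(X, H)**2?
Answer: -1646150911/178910 ≈ -9201.0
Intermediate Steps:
H = -30/7 (H = -4 + (1/7)*(-2) = -4 - 2/7 = -30/7 ≈ -4.2857)
q(X, b) = 3 (q(X, b) = 2 + 1**2 = 2 + 1 = 3)
(q(103, (273 + 46)*(-71 + (6*8 - 3))) + 1/(2947 - 181857)) - 9204 = (3 + 1/(2947 - 181857)) - 9204 = (3 + 1/(-178910)) - 9204 = (3 - 1/178910) - 9204 = 536729/178910 - 9204 = -1646150911/178910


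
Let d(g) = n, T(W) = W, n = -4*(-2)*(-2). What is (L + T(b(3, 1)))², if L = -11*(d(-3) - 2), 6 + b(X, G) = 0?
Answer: 36864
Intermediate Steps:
b(X, G) = -6 (b(X, G) = -6 + 0 = -6)
n = -16 (n = 8*(-2) = -16)
d(g) = -16
L = 198 (L = -11*(-16 - 2) = -11*(-18) = 198)
(L + T(b(3, 1)))² = (198 - 6)² = 192² = 36864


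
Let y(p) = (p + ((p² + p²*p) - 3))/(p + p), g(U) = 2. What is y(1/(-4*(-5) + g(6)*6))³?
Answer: -919662837688223/8589934592 ≈ -1.0706e+5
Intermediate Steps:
y(p) = (-3 + p + p² + p³)/(2*p) (y(p) = (p + ((p² + p³) - 3))/((2*p)) = (p + (-3 + p² + p³))*(1/(2*p)) = (-3 + p + p² + p³)*(1/(2*p)) = (-3 + p + p² + p³)/(2*p))
y(1/(-4*(-5) + g(6)*6))³ = ((-3 + (1 + 1/(-4*(-5) + 2*6) + (1/(-4*(-5) + 2*6))²)/(-4*(-5) + 2*6))/(2*(1/(-4*(-5) + 2*6))))³ = ((-3 + (1 + 1/(20 + 12) + (1/(20 + 12))²)/(20 + 12))/(2*(1/(20 + 12))))³ = ((-3 + (1 + 1/32 + (1/32)²)/32)/(2*(1/32)))³ = ((½)*32*(-3 + (1 + 1/32 + 1/1024)/32))³ = ((½)*32*(-3 + (1/32)*(1057/1024)))³ = ((½)*32*(-3 + 1057/32768))³ = ((½)*32*(-97247/32768))³ = (-97247/2048)³ = -919662837688223/8589934592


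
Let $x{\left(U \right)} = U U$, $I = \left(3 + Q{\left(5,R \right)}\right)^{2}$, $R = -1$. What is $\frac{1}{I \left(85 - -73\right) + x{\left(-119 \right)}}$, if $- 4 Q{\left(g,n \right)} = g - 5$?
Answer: $\frac{1}{15583} \approx 6.4173 \cdot 10^{-5}$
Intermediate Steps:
$Q{\left(g,n \right)} = \frac{5}{4} - \frac{g}{4}$ ($Q{\left(g,n \right)} = - \frac{g - 5}{4} = - \frac{-5 + g}{4} = \frac{5}{4} - \frac{g}{4}$)
$I = 9$ ($I = \left(3 + \left(\frac{5}{4} - \frac{5}{4}\right)\right)^{2} = \left(3 + 0\right)^{2} = 3^{2} = 9$)
$x{\left(U \right)} = U^{2}$
$\frac{1}{I \left(85 - -73\right) + x{\left(-119 \right)}} = \frac{1}{9 \left(85 - -73\right) + \left(-119\right)^{2}} = \frac{1}{9 \left(85 + 73\right) + 14161} = \frac{1}{9 \cdot 158 + 14161} = \frac{1}{1422 + 14161} = \frac{1}{15583}$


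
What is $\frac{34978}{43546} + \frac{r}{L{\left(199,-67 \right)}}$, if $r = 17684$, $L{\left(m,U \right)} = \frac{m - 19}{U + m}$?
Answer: $\frac{4235633387}{326595} \approx 12969.0$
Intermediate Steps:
$L{\left(m,U \right)} = \frac{-19 + m}{U + m}$
$\frac{34978}{43546} + \frac{r}{L{\left(199,-67 \right)}} = \frac{34978}{43546} + \frac{17684}{\frac{1}{-67 + 199} \left(-19 + 199\right)} = 34978 \cdot \frac{1}{43546} + \frac{17684}{\frac{1}{132} \cdot 180} = \frac{17489}{21773} + \frac{17684}{\frac{1}{132} \cdot 180} = \frac{17489}{21773} + \frac{17684}{\frac{15}{11}} = \frac{17489}{21773} + 17684 \cdot \frac{11}{15} = \frac{17489}{21773} + \frac{194524}{15} = \frac{4235633387}{326595}$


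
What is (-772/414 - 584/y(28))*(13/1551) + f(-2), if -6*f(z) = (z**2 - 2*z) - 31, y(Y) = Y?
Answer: 16374035/4494798 ≈ 3.6429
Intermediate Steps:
f(z) = 31/6 - z**2/6 + z/3 (f(z) = -((z**2 - 2*z) - 31)/6 = -(-31 + z**2 - 2*z)/6 = 31/6 - z**2/6 + z/3)
(-772/414 - 584/y(28))*(13/1551) + f(-2) = (-772/414 - 584/28)*(13/1551) + (31/6 - 1/6*(-2)**2 + (1/3)*(-2)) = (-772*1/414 - 584*1/28)*(13*(1/1551)) + (31/6 - 1/6*4 - 2/3) = (-386/207 - 146/7)*(13/1551) + (31/6 - 2/3 - 2/3) = -32924/1449*13/1551 + 23/6 = -428012/2247399 + 23/6 = 16374035/4494798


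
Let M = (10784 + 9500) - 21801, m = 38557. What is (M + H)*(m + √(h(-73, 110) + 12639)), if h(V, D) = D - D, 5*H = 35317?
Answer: 1069262724/5 + 27732*√12639/5 ≈ 2.1448e+8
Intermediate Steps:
H = 35317/5 (H = (⅕)*35317 = 35317/5 ≈ 7063.4)
h(V, D) = 0
M = -1517 (M = 20284 - 21801 = -1517)
(M + H)*(m + √(h(-73, 110) + 12639)) = (-1517 + 35317/5)*(38557 + √(0 + 12639)) = 27732*(38557 + √12639)/5 = 1069262724/5 + 27732*√12639/5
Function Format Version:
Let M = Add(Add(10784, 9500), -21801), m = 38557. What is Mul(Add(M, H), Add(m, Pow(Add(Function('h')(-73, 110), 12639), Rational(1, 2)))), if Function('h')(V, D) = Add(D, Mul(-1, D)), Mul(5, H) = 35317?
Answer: Add(Rational(1069262724, 5), Mul(Rational(27732, 5), Pow(12639, Rational(1, 2)))) ≈ 2.1448e+8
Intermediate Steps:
H = Rational(35317, 5) (H = Mul(Rational(1, 5), 35317) = Rational(35317, 5) ≈ 7063.4)
Function('h')(V, D) = 0
M = -1517 (M = Add(20284, -21801) = -1517)
Mul(Add(M, H), Add(m, Pow(Add(Function('h')(-73, 110), 12639), Rational(1, 2)))) = Mul(Add(-1517, Rational(35317, 5)), Add(38557, Pow(Add(0, 12639), Rational(1, 2)))) = Mul(Rational(27732, 5), Add(38557, Pow(12639, Rational(1, 2)))) = Add(Rational(1069262724, 5), Mul(Rational(27732, 5), Pow(12639, Rational(1, 2))))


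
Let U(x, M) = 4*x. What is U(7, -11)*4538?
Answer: 127064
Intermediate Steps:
U(7, -11)*4538 = (4*7)*4538 = 28*4538 = 127064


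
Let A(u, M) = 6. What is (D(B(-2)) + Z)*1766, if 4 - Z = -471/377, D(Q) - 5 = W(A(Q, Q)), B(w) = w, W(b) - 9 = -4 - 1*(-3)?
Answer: 12150080/377 ≈ 32228.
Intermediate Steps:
W(b) = 8 (W(b) = 9 + (-4 - 1*(-3)) = 9 + (-4 + 3) = 9 - 1 = 8)
D(Q) = 13 (D(Q) = 5 + 8 = 13)
Z = 1979/377 (Z = 4 - (-471)/377 = 4 - 1*(-471/377) = 4 + 471/377 = 1979/377 ≈ 5.2493)
(D(B(-2)) + Z)*1766 = (13 + 1979/377)*1766 = (6880/377)*1766 = 12150080/377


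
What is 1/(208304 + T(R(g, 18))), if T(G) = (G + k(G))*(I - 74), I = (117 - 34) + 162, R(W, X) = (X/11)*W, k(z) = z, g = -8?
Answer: 11/2242096 ≈ 4.9061e-6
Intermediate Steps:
R(W, X) = W*X/11 (R(W, X) = (X*(1/11))*W = (X/11)*W = W*X/11)
I = 245 (I = 83 + 162 = 245)
T(G) = 342*G (T(G) = (G + G)*(245 - 74) = (2*G)*171 = 342*G)
1/(208304 + T(R(g, 18))) = 1/(208304 + 342*((1/11)*(-8)*18)) = 1/(208304 + 342*(-144/11)) = 1/(208304 - 49248/11) = 1/(2242096/11) = 11/2242096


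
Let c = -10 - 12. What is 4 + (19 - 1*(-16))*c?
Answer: -766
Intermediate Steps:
c = -22
4 + (19 - 1*(-16))*c = 4 + (19 - 1*(-16))*(-22) = 4 + (19 + 16)*(-22) = 4 + 35*(-22) = 4 - 770 = -766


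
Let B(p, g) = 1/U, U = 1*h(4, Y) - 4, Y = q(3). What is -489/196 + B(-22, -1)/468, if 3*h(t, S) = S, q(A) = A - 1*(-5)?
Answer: -76333/30576 ≈ -2.4965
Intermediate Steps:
q(A) = 5 + A (q(A) = A + 5 = 5 + A)
Y = 8 (Y = 5 + 3 = 8)
h(t, S) = S/3
U = -4/3 (U = 1*((⅓)*8) - 4 = 1*(8/3) - 4 = 8/3 - 4 = -4/3 ≈ -1.3333)
B(p, g) = -¾ (B(p, g) = 1/(-4/3) = -¾)
-489/196 + B(-22, -1)/468 = -489/196 - ¾/468 = -489*1/196 - ¾*1/468 = -489/196 - 1/624 = -76333/30576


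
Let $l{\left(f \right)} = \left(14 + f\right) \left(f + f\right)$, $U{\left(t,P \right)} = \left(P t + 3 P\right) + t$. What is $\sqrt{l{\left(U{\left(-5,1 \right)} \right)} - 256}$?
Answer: $i \sqrt{354} \approx 18.815 i$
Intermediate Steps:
$U{\left(t,P \right)} = t + 3 P + P t$ ($U{\left(t,P \right)} = \left(3 P + P t\right) + t = t + 3 P + P t$)
$l{\left(f \right)} = 2 f \left(14 + f\right)$ ($l{\left(f \right)} = \left(14 + f\right) 2 f = 2 f \left(14 + f\right)$)
$\sqrt{l{\left(U{\left(-5,1 \right)} \right)} - 256} = \sqrt{2 \left(-5 + 3 \cdot 1 + 1 \left(-5\right)\right) \left(14 + \left(-5 + 3 \cdot 1 + 1 \left(-5\right)\right)\right) - 256} = \sqrt{2 \left(-5 + 3 - 5\right) \left(14 - 7\right) - 256} = \sqrt{2 \left(-7\right) \left(14 - 7\right) - 256} = \sqrt{2 \left(-7\right) 7 - 256} = \sqrt{-98 - 256} = \sqrt{-354} = i \sqrt{354}$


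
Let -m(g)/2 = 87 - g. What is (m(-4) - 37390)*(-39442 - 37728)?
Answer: 2899431240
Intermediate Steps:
m(g) = -174 + 2*g (m(g) = -2*(87 - g) = -174 + 2*g)
(m(-4) - 37390)*(-39442 - 37728) = ((-174 + 2*(-4)) - 37390)*(-39442 - 37728) = ((-174 - 8) - 37390)*(-77170) = (-182 - 37390)*(-77170) = -37572*(-77170) = 2899431240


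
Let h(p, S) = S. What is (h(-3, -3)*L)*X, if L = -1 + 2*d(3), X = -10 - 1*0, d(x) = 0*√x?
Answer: -30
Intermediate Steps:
d(x) = 0
X = -10 (X = -10 + 0 = -10)
L = -1 (L = -1 + 2*0 = -1 + 0 = -1)
(h(-3, -3)*L)*X = -3*(-1)*(-10) = 3*(-10) = -30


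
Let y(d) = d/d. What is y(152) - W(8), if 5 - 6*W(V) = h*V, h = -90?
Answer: -719/6 ≈ -119.83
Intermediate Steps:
y(d) = 1
W(V) = ⅚ + 15*V (W(V) = ⅚ - (-15)*V = ⅚ + 15*V)
y(152) - W(8) = 1 - (⅚ + 15*8) = 1 - (⅚ + 120) = 1 - 1*725/6 = 1 - 725/6 = -719/6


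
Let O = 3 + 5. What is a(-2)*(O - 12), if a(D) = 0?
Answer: 0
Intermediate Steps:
O = 8
a(-2)*(O - 12) = 0*(8 - 12) = 0*(-4) = 0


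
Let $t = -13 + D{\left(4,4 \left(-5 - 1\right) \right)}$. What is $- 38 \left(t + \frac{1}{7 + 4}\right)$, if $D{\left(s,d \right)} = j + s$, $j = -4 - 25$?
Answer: $\frac{15846}{11} \approx 1440.5$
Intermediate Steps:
$j = -29$ ($j = -4 - 25 = -29$)
$D{\left(s,d \right)} = -29 + s$
$t = -38$ ($t = -13 + \left(-29 + 4\right) = -13 - 25 = -38$)
$- 38 \left(t + \frac{1}{7 + 4}\right) = - 38 \left(-38 + \frac{1}{7 + 4}\right) = - 38 \left(-38 + \frac{1}{11}\right) = \left(-38\right) \left(- \frac{417}{11}\right) = \frac{15846}{11}$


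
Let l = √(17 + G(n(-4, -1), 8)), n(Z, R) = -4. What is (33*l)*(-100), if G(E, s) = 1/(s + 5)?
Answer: -3300*√2886/13 ≈ -13637.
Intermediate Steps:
G(E, s) = 1/(5 + s)
l = √2886/13 (l = √(17 + 1/(5 + 8)) = √(17 + 1/13) = √(222/13) = √2886/13 ≈ 4.1324)
(33*l)*(-100) = (33*(√2886/13))*(-100) = (33*√2886/13)*(-100) = -3300*√2886/13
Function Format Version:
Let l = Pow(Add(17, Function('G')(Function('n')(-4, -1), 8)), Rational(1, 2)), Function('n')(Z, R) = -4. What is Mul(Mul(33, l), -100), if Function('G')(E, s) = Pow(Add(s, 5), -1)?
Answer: Mul(Rational(-3300, 13), Pow(2886, Rational(1, 2))) ≈ -13637.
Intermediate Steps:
Function('G')(E, s) = Pow(Add(5, s), -1)
l = Mul(Rational(1, 13), Pow(2886, Rational(1, 2))) (l = Pow(Add(17, Pow(Add(5, 8), -1)), Rational(1, 2)) = Pow(Add(17, Pow(13, -1)), Rational(1, 2)) = Pow(Add(17, Rational(1, 13)), Rational(1, 2)) = Pow(Rational(222, 13), Rational(1, 2)) = Mul(Rational(1, 13), Pow(2886, Rational(1, 2))) ≈ 4.1324)
Mul(Mul(33, l), -100) = Mul(Mul(33, Mul(Rational(1, 13), Pow(2886, Rational(1, 2)))), -100) = Mul(Mul(Rational(33, 13), Pow(2886, Rational(1, 2))), -100) = Mul(Rational(-3300, 13), Pow(2886, Rational(1, 2)))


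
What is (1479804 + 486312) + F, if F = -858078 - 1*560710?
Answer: 547328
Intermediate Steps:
F = -1418788 (F = -858078 - 560710 = -1418788)
(1479804 + 486312) + F = (1479804 + 486312) - 1418788 = 1966116 - 1418788 = 547328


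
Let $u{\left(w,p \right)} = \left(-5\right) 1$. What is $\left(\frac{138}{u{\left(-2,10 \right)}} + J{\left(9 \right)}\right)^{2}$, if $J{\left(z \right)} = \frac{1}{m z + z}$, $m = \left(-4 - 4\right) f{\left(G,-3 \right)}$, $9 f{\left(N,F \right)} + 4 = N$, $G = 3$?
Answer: $\frac{5480281}{7225} \approx 758.52$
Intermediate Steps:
$f{\left(N,F \right)} = - \frac{4}{9} + \frac{N}{9}$
$m = \frac{8}{9}$ ($m = \left(-4 - 4\right) \left(- \frac{4}{9} + \frac{1}{9} \cdot 3\right) = - 8 \left(- \frac{4}{9} + \frac{1}{3}\right) = \left(-8\right) \left(- \frac{1}{9}\right) = \frac{8}{9} \approx 0.88889$)
$u{\left(w,p \right)} = -5$
$J{\left(z \right)} = \frac{9}{17 z}$ ($J{\left(z \right)} = \frac{1}{\frac{8 z}{9} + z} = \frac{1}{\frac{17}{9} z} = \frac{9}{17 z}$)
$\left(\frac{138}{u{\left(-2,10 \right)}} + J{\left(9 \right)}\right)^{2} = \left(\frac{138}{-5} + \frac{9}{17 \cdot 9}\right)^{2} = \left(138 \left(- \frac{1}{5}\right) + \frac{9}{17} \cdot \frac{1}{9}\right)^{2} = \left(- \frac{138}{5} + \frac{1}{17}\right)^{2} = \left(- \frac{2341}{85}\right)^{2} = \frac{5480281}{7225}$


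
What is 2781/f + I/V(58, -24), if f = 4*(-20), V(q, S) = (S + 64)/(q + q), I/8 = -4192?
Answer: -7783133/80 ≈ -97289.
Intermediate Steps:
I = -33536 (I = 8*(-4192) = -33536)
V(q, S) = (64 + S)/(2*q) (V(q, S) = (64 + S)/((2*q)) = (64 + S)*(1/(2*q)) = (64 + S)/(2*q))
f = -80
2781/f + I/V(58, -24) = 2781/(-80) - 33536*116/(64 - 24) = 2781*(-1/80) - 33536/((½)*(1/58)*40) = -2781/80 - 33536/10/29 = -2781/80 - 33536*29/10 = -2781/80 - 486272/5 = -7783133/80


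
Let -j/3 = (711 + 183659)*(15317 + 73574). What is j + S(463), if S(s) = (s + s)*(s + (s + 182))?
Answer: -49165475002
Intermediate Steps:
S(s) = 2*s*(182 + 2*s) (S(s) = (2*s)*(s + (182 + s)) = (2*s)*(182 + 2*s) = 2*s*(182 + 2*s))
j = -49166501010 (j = -3*(711 + 183659)*(15317 + 73574) = -553110*88891 = -3*16388833670 = -49166501010)
j + S(463) = -49166501010 + 4*463*(91 + 463) = -49166501010 + 4*463*554 = -49166501010 + 1026008 = -49165475002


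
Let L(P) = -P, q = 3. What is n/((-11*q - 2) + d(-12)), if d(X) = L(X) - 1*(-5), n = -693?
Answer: 77/2 ≈ 38.500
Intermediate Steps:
d(X) = 5 - X (d(X) = -X - 1*(-5) = -X + 5 = 5 - X)
n/((-11*q - 2) + d(-12)) = -693/((-11*3 - 2) + (5 - 1*(-12))) = -693/((-33 - 2) + (5 + 12)) = -693/(-35 + 17) = -693/(-18) = -1/18*(-693) = 77/2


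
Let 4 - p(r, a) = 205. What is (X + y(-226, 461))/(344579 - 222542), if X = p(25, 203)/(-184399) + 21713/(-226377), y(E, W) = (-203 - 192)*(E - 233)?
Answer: 7568336196398305/5094274992225651 ≈ 1.4857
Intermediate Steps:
p(r, a) = -201 (p(r, a) = 4 - 1*205 = 4 - 205 = -201)
y(E, W) = 92035 - 395*E (y(E, W) = -395*(-233 + E) = 92035 - 395*E)
X = -3958353710/41743692423 (X = -201/(-184399) + 21713/(-226377) = -201*(-1/184399) + 21713*(-1/226377) = 201/184399 - 21713/226377 = -3958353710/41743692423 ≈ -0.094825)
(X + y(-226, 461))/(344579 - 222542) = (-3958353710/41743692423 + (92035 - 395*(-226)))/(344579 - 222542) = (-3958353710/41743692423 + (92035 + 89270))/122037 = (-3958353710/41743692423 + 181305)*(1/122037) = (7568336196398305/41743692423)*(1/122037) = 7568336196398305/5094274992225651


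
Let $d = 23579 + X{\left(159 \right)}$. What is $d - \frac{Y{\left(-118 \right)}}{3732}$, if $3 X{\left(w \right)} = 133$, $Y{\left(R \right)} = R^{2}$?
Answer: $\frac{22037089}{933} \approx 23620.0$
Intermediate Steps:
$X{\left(w \right)} = \frac{133}{3}$ ($X{\left(w \right)} = \frac{1}{3} \cdot 133 = \frac{133}{3}$)
$d = \frac{70870}{3}$ ($d = 23579 + \frac{133}{3} = \frac{70870}{3} \approx 23623.0$)
$d - \frac{Y{\left(-118 \right)}}{3732} = \frac{70870}{3} - \frac{\left(-118\right)^{2}}{3732} = \frac{70870}{3} - 13924 \cdot \frac{1}{3732} = \frac{70870}{3} - \frac{3481}{933} = \frac{22037089}{933}$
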